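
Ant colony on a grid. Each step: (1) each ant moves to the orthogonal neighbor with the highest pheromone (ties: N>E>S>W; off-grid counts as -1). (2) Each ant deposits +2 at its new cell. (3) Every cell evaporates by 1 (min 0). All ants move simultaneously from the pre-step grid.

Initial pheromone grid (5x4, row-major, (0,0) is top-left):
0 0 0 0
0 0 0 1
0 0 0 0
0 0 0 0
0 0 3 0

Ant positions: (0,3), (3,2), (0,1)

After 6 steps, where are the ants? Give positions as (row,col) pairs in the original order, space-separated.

Step 1: ant0:(0,3)->S->(1,3) | ant1:(3,2)->S->(4,2) | ant2:(0,1)->E->(0,2)
  grid max=4 at (4,2)
Step 2: ant0:(1,3)->N->(0,3) | ant1:(4,2)->N->(3,2) | ant2:(0,2)->E->(0,3)
  grid max=3 at (0,3)
Step 3: ant0:(0,3)->S->(1,3) | ant1:(3,2)->S->(4,2) | ant2:(0,3)->S->(1,3)
  grid max=4 at (1,3)
Step 4: ant0:(1,3)->N->(0,3) | ant1:(4,2)->N->(3,2) | ant2:(1,3)->N->(0,3)
  grid max=5 at (0,3)
Step 5: ant0:(0,3)->S->(1,3) | ant1:(3,2)->S->(4,2) | ant2:(0,3)->S->(1,3)
  grid max=6 at (1,3)
Step 6: ant0:(1,3)->N->(0,3) | ant1:(4,2)->N->(3,2) | ant2:(1,3)->N->(0,3)
  grid max=7 at (0,3)

(0,3) (3,2) (0,3)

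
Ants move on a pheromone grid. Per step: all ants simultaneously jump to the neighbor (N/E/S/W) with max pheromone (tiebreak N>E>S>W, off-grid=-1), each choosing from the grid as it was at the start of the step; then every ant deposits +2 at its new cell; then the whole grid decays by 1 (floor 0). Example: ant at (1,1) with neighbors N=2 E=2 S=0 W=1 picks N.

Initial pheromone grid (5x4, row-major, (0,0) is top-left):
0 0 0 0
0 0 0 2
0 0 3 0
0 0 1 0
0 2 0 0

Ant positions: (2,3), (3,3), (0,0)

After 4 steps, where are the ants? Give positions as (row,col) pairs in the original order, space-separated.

Step 1: ant0:(2,3)->W->(2,2) | ant1:(3,3)->W->(3,2) | ant2:(0,0)->E->(0,1)
  grid max=4 at (2,2)
Step 2: ant0:(2,2)->S->(3,2) | ant1:(3,2)->N->(2,2) | ant2:(0,1)->E->(0,2)
  grid max=5 at (2,2)
Step 3: ant0:(3,2)->N->(2,2) | ant1:(2,2)->S->(3,2) | ant2:(0,2)->E->(0,3)
  grid max=6 at (2,2)
Step 4: ant0:(2,2)->S->(3,2) | ant1:(3,2)->N->(2,2) | ant2:(0,3)->S->(1,3)
  grid max=7 at (2,2)

(3,2) (2,2) (1,3)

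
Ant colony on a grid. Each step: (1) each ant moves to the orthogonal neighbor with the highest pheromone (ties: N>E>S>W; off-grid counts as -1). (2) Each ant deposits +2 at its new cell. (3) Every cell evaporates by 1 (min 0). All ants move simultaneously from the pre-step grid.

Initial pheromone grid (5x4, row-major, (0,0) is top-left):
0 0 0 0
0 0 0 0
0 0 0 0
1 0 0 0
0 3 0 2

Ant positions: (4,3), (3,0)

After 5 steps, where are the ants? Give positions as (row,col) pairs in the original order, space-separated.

Step 1: ant0:(4,3)->N->(3,3) | ant1:(3,0)->N->(2,0)
  grid max=2 at (4,1)
Step 2: ant0:(3,3)->S->(4,3) | ant1:(2,0)->N->(1,0)
  grid max=2 at (4,3)
Step 3: ant0:(4,3)->N->(3,3) | ant1:(1,0)->N->(0,0)
  grid max=1 at (0,0)
Step 4: ant0:(3,3)->S->(4,3) | ant1:(0,0)->E->(0,1)
  grid max=2 at (4,3)
Step 5: ant0:(4,3)->N->(3,3) | ant1:(0,1)->E->(0,2)
  grid max=1 at (0,2)

(3,3) (0,2)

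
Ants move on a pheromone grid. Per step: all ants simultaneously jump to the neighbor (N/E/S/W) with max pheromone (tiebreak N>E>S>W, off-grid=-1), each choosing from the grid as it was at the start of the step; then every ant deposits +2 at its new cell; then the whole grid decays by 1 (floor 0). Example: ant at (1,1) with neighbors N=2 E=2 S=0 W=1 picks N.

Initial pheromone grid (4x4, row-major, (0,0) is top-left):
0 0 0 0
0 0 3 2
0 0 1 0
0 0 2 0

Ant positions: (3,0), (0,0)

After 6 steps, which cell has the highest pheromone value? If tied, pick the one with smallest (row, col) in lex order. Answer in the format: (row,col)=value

Answer: (0,2)=3

Derivation:
Step 1: ant0:(3,0)->N->(2,0) | ant1:(0,0)->E->(0,1)
  grid max=2 at (1,2)
Step 2: ant0:(2,0)->N->(1,0) | ant1:(0,1)->E->(0,2)
  grid max=1 at (0,2)
Step 3: ant0:(1,0)->N->(0,0) | ant1:(0,2)->S->(1,2)
  grid max=2 at (1,2)
Step 4: ant0:(0,0)->E->(0,1) | ant1:(1,2)->N->(0,2)
  grid max=1 at (0,1)
Step 5: ant0:(0,1)->E->(0,2) | ant1:(0,2)->S->(1,2)
  grid max=2 at (0,2)
Step 6: ant0:(0,2)->S->(1,2) | ant1:(1,2)->N->(0,2)
  grid max=3 at (0,2)
Final grid:
  0 0 3 0
  0 0 3 0
  0 0 0 0
  0 0 0 0
Max pheromone 3 at (0,2)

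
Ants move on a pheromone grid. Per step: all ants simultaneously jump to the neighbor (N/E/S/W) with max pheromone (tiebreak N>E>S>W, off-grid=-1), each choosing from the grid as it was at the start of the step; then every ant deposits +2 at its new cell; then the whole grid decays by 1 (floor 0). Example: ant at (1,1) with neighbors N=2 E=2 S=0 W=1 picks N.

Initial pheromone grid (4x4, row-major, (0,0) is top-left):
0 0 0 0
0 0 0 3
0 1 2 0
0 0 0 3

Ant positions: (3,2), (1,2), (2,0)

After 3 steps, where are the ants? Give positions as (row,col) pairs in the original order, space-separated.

Step 1: ant0:(3,2)->E->(3,3) | ant1:(1,2)->E->(1,3) | ant2:(2,0)->E->(2,1)
  grid max=4 at (1,3)
Step 2: ant0:(3,3)->N->(2,3) | ant1:(1,3)->N->(0,3) | ant2:(2,1)->E->(2,2)
  grid max=3 at (1,3)
Step 3: ant0:(2,3)->N->(1,3) | ant1:(0,3)->S->(1,3) | ant2:(2,2)->E->(2,3)
  grid max=6 at (1,3)

(1,3) (1,3) (2,3)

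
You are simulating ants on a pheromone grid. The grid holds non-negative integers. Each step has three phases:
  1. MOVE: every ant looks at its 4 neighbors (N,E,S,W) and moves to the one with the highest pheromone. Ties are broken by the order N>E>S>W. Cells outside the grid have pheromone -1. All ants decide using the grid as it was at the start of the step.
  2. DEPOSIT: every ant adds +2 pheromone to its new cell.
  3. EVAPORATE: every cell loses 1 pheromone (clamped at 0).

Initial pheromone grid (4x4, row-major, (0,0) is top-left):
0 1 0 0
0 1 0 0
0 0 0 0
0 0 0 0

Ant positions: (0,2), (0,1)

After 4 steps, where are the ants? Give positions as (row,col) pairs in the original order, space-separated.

Step 1: ant0:(0,2)->W->(0,1) | ant1:(0,1)->S->(1,1)
  grid max=2 at (0,1)
Step 2: ant0:(0,1)->S->(1,1) | ant1:(1,1)->N->(0,1)
  grid max=3 at (0,1)
Step 3: ant0:(1,1)->N->(0,1) | ant1:(0,1)->S->(1,1)
  grid max=4 at (0,1)
Step 4: ant0:(0,1)->S->(1,1) | ant1:(1,1)->N->(0,1)
  grid max=5 at (0,1)

(1,1) (0,1)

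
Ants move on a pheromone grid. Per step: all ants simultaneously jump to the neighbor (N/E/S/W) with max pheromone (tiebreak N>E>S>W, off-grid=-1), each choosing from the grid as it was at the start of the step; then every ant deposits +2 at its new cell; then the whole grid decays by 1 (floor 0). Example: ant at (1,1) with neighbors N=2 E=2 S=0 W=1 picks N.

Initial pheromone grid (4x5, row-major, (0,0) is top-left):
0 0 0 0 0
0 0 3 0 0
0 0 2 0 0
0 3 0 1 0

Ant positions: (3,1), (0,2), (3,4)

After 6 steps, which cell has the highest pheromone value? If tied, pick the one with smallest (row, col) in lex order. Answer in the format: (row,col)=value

Step 1: ant0:(3,1)->N->(2,1) | ant1:(0,2)->S->(1,2) | ant2:(3,4)->W->(3,3)
  grid max=4 at (1,2)
Step 2: ant0:(2,1)->S->(3,1) | ant1:(1,2)->S->(2,2) | ant2:(3,3)->N->(2,3)
  grid max=3 at (1,2)
Step 3: ant0:(3,1)->N->(2,1) | ant1:(2,2)->N->(1,2) | ant2:(2,3)->W->(2,2)
  grid max=4 at (1,2)
Step 4: ant0:(2,1)->E->(2,2) | ant1:(1,2)->S->(2,2) | ant2:(2,2)->N->(1,2)
  grid max=6 at (2,2)
Step 5: ant0:(2,2)->N->(1,2) | ant1:(2,2)->N->(1,2) | ant2:(1,2)->S->(2,2)
  grid max=8 at (1,2)
Step 6: ant0:(1,2)->S->(2,2) | ant1:(1,2)->S->(2,2) | ant2:(2,2)->N->(1,2)
  grid max=10 at (2,2)
Final grid:
  0 0 0 0 0
  0 0 9 0 0
  0 0 10 0 0
  0 0 0 0 0
Max pheromone 10 at (2,2)

Answer: (2,2)=10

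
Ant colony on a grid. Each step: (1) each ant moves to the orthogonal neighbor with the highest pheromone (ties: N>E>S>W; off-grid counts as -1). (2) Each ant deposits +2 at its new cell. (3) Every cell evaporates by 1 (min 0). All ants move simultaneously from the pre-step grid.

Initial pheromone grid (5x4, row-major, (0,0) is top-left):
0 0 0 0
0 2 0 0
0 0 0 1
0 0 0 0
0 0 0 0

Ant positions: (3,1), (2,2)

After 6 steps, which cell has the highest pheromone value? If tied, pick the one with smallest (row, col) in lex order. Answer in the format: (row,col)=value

Step 1: ant0:(3,1)->N->(2,1) | ant1:(2,2)->E->(2,3)
  grid max=2 at (2,3)
Step 2: ant0:(2,1)->N->(1,1) | ant1:(2,3)->N->(1,3)
  grid max=2 at (1,1)
Step 3: ant0:(1,1)->N->(0,1) | ant1:(1,3)->S->(2,3)
  grid max=2 at (2,3)
Step 4: ant0:(0,1)->S->(1,1) | ant1:(2,3)->N->(1,3)
  grid max=2 at (1,1)
Step 5: ant0:(1,1)->N->(0,1) | ant1:(1,3)->S->(2,3)
  grid max=2 at (2,3)
Step 6: ant0:(0,1)->S->(1,1) | ant1:(2,3)->N->(1,3)
  grid max=2 at (1,1)
Final grid:
  0 0 0 0
  0 2 0 1
  0 0 0 1
  0 0 0 0
  0 0 0 0
Max pheromone 2 at (1,1)

Answer: (1,1)=2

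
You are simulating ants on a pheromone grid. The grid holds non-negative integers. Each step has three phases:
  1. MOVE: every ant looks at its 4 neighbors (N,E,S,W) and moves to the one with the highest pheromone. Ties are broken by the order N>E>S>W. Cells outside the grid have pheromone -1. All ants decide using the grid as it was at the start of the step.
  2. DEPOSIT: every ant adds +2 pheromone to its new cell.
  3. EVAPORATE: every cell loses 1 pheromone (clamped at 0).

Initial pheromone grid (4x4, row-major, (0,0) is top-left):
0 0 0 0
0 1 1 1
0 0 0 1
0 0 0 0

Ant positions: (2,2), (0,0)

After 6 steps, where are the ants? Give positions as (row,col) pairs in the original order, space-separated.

Step 1: ant0:(2,2)->N->(1,2) | ant1:(0,0)->E->(0,1)
  grid max=2 at (1,2)
Step 2: ant0:(1,2)->N->(0,2) | ant1:(0,1)->E->(0,2)
  grid max=3 at (0,2)
Step 3: ant0:(0,2)->S->(1,2) | ant1:(0,2)->S->(1,2)
  grid max=4 at (1,2)
Step 4: ant0:(1,2)->N->(0,2) | ant1:(1,2)->N->(0,2)
  grid max=5 at (0,2)
Step 5: ant0:(0,2)->S->(1,2) | ant1:(0,2)->S->(1,2)
  grid max=6 at (1,2)
Step 6: ant0:(1,2)->N->(0,2) | ant1:(1,2)->N->(0,2)
  grid max=7 at (0,2)

(0,2) (0,2)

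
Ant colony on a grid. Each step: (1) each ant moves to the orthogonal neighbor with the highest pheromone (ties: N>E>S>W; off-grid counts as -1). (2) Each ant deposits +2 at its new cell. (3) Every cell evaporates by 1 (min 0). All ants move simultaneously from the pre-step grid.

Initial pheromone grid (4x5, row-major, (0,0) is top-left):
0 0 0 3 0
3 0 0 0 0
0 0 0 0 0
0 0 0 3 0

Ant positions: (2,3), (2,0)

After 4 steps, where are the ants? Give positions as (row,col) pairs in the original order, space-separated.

Step 1: ant0:(2,3)->S->(3,3) | ant1:(2,0)->N->(1,0)
  grid max=4 at (1,0)
Step 2: ant0:(3,3)->N->(2,3) | ant1:(1,0)->N->(0,0)
  grid max=3 at (1,0)
Step 3: ant0:(2,3)->S->(3,3) | ant1:(0,0)->S->(1,0)
  grid max=4 at (1,0)
Step 4: ant0:(3,3)->N->(2,3) | ant1:(1,0)->N->(0,0)
  grid max=3 at (1,0)

(2,3) (0,0)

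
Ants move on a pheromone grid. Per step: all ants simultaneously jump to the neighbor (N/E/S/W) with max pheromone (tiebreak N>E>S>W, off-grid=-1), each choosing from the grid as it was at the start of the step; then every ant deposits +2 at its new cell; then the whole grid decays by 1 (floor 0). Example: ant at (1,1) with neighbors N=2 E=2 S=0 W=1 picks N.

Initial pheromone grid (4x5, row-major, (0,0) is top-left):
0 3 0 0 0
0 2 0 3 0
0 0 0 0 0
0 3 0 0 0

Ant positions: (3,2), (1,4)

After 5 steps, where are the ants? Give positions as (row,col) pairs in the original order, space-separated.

Step 1: ant0:(3,2)->W->(3,1) | ant1:(1,4)->W->(1,3)
  grid max=4 at (1,3)
Step 2: ant0:(3,1)->N->(2,1) | ant1:(1,3)->N->(0,3)
  grid max=3 at (1,3)
Step 3: ant0:(2,1)->S->(3,1) | ant1:(0,3)->S->(1,3)
  grid max=4 at (1,3)
Step 4: ant0:(3,1)->N->(2,1) | ant1:(1,3)->N->(0,3)
  grid max=3 at (1,3)
Step 5: ant0:(2,1)->S->(3,1) | ant1:(0,3)->S->(1,3)
  grid max=4 at (1,3)

(3,1) (1,3)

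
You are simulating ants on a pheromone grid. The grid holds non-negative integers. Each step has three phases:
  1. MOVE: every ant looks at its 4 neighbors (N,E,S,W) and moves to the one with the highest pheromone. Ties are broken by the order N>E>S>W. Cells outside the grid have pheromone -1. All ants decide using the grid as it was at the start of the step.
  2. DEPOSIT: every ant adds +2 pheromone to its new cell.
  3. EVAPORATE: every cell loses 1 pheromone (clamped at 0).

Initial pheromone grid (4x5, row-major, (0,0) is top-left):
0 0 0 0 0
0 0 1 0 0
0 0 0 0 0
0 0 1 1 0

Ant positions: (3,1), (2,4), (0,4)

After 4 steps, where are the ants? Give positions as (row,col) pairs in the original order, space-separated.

Step 1: ant0:(3,1)->E->(3,2) | ant1:(2,4)->N->(1,4) | ant2:(0,4)->S->(1,4)
  grid max=3 at (1,4)
Step 2: ant0:(3,2)->N->(2,2) | ant1:(1,4)->N->(0,4) | ant2:(1,4)->N->(0,4)
  grid max=3 at (0,4)
Step 3: ant0:(2,2)->S->(3,2) | ant1:(0,4)->S->(1,4) | ant2:(0,4)->S->(1,4)
  grid max=5 at (1,4)
Step 4: ant0:(3,2)->N->(2,2) | ant1:(1,4)->N->(0,4) | ant2:(1,4)->N->(0,4)
  grid max=5 at (0,4)

(2,2) (0,4) (0,4)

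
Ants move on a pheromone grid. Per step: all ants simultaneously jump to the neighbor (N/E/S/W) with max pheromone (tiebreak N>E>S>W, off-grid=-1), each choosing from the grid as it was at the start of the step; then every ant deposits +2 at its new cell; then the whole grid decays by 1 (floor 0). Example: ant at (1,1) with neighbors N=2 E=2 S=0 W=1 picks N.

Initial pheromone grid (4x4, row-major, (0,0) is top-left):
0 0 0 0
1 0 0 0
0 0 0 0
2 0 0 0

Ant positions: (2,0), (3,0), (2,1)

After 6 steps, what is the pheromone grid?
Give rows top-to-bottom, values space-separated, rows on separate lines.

After step 1: ants at (3,0),(2,0),(1,1)
  0 0 0 0
  0 1 0 0
  1 0 0 0
  3 0 0 0
After step 2: ants at (2,0),(3,0),(0,1)
  0 1 0 0
  0 0 0 0
  2 0 0 0
  4 0 0 0
After step 3: ants at (3,0),(2,0),(0,2)
  0 0 1 0
  0 0 0 0
  3 0 0 0
  5 0 0 0
After step 4: ants at (2,0),(3,0),(0,3)
  0 0 0 1
  0 0 0 0
  4 0 0 0
  6 0 0 0
After step 5: ants at (3,0),(2,0),(1,3)
  0 0 0 0
  0 0 0 1
  5 0 0 0
  7 0 0 0
After step 6: ants at (2,0),(3,0),(0,3)
  0 0 0 1
  0 0 0 0
  6 0 0 0
  8 0 0 0

0 0 0 1
0 0 0 0
6 0 0 0
8 0 0 0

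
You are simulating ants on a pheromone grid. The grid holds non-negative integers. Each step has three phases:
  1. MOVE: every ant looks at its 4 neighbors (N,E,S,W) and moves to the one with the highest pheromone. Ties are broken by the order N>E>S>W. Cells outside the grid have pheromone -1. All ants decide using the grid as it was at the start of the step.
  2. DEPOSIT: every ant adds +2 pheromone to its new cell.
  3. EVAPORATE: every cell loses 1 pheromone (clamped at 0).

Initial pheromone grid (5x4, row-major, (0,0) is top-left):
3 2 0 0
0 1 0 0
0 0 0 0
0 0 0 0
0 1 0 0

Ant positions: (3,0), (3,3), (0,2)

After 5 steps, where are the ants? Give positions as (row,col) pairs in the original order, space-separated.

Step 1: ant0:(3,0)->N->(2,0) | ant1:(3,3)->N->(2,3) | ant2:(0,2)->W->(0,1)
  grid max=3 at (0,1)
Step 2: ant0:(2,0)->N->(1,0) | ant1:(2,3)->N->(1,3) | ant2:(0,1)->W->(0,0)
  grid max=3 at (0,0)
Step 3: ant0:(1,0)->N->(0,0) | ant1:(1,3)->N->(0,3) | ant2:(0,0)->E->(0,1)
  grid max=4 at (0,0)
Step 4: ant0:(0,0)->E->(0,1) | ant1:(0,3)->S->(1,3) | ant2:(0,1)->W->(0,0)
  grid max=5 at (0,0)
Step 5: ant0:(0,1)->W->(0,0) | ant1:(1,3)->N->(0,3) | ant2:(0,0)->E->(0,1)
  grid max=6 at (0,0)

(0,0) (0,3) (0,1)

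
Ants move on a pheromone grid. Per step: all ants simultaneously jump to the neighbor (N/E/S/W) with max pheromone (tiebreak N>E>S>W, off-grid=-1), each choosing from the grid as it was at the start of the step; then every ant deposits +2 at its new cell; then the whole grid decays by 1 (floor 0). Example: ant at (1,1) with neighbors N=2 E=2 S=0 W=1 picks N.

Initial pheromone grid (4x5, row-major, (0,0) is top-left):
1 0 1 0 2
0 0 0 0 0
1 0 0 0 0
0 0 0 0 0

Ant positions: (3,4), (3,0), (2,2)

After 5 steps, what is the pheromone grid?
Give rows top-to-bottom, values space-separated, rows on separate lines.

After step 1: ants at (2,4),(2,0),(1,2)
  0 0 0 0 1
  0 0 1 0 0
  2 0 0 0 1
  0 0 0 0 0
After step 2: ants at (1,4),(1,0),(0,2)
  0 0 1 0 0
  1 0 0 0 1
  1 0 0 0 0
  0 0 0 0 0
After step 3: ants at (0,4),(2,0),(0,3)
  0 0 0 1 1
  0 0 0 0 0
  2 0 0 0 0
  0 0 0 0 0
After step 4: ants at (0,3),(1,0),(0,4)
  0 0 0 2 2
  1 0 0 0 0
  1 0 0 0 0
  0 0 0 0 0
After step 5: ants at (0,4),(2,0),(0,3)
  0 0 0 3 3
  0 0 0 0 0
  2 0 0 0 0
  0 0 0 0 0

0 0 0 3 3
0 0 0 0 0
2 0 0 0 0
0 0 0 0 0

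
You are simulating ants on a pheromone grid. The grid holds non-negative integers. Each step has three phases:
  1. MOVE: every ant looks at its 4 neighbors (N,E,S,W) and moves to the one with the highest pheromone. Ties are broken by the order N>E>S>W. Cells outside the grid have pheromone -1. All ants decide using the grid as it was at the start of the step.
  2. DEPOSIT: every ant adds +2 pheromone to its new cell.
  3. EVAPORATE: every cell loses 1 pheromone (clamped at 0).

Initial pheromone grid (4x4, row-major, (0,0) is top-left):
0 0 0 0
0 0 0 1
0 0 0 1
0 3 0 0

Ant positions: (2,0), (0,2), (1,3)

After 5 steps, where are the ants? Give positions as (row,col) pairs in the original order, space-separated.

Step 1: ant0:(2,0)->N->(1,0) | ant1:(0,2)->E->(0,3) | ant2:(1,3)->S->(2,3)
  grid max=2 at (2,3)
Step 2: ant0:(1,0)->N->(0,0) | ant1:(0,3)->S->(1,3) | ant2:(2,3)->N->(1,3)
  grid max=3 at (1,3)
Step 3: ant0:(0,0)->E->(0,1) | ant1:(1,3)->S->(2,3) | ant2:(1,3)->S->(2,3)
  grid max=4 at (2,3)
Step 4: ant0:(0,1)->E->(0,2) | ant1:(2,3)->N->(1,3) | ant2:(2,3)->N->(1,3)
  grid max=5 at (1,3)
Step 5: ant0:(0,2)->E->(0,3) | ant1:(1,3)->S->(2,3) | ant2:(1,3)->S->(2,3)
  grid max=6 at (2,3)

(0,3) (2,3) (2,3)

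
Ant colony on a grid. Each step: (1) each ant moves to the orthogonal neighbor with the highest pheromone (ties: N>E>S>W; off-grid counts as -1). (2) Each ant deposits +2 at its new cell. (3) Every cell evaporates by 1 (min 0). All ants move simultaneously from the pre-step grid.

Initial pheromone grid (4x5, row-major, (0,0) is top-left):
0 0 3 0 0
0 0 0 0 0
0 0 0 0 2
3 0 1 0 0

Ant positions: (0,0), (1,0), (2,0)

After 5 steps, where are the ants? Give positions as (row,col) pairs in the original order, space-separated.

Step 1: ant0:(0,0)->E->(0,1) | ant1:(1,0)->N->(0,0) | ant2:(2,0)->S->(3,0)
  grid max=4 at (3,0)
Step 2: ant0:(0,1)->E->(0,2) | ant1:(0,0)->E->(0,1) | ant2:(3,0)->N->(2,0)
  grid max=3 at (0,2)
Step 3: ant0:(0,2)->W->(0,1) | ant1:(0,1)->E->(0,2) | ant2:(2,0)->S->(3,0)
  grid max=4 at (0,2)
Step 4: ant0:(0,1)->E->(0,2) | ant1:(0,2)->W->(0,1) | ant2:(3,0)->N->(2,0)
  grid max=5 at (0,2)
Step 5: ant0:(0,2)->W->(0,1) | ant1:(0,1)->E->(0,2) | ant2:(2,0)->S->(3,0)
  grid max=6 at (0,2)

(0,1) (0,2) (3,0)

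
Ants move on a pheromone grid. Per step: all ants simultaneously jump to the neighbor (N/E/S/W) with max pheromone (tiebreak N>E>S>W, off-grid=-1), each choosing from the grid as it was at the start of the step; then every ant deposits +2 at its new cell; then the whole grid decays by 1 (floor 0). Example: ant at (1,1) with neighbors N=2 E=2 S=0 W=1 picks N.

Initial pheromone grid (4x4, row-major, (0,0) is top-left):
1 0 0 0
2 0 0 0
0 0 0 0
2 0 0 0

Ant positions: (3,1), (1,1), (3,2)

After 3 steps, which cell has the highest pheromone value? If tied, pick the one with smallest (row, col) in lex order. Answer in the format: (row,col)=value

Step 1: ant0:(3,1)->W->(3,0) | ant1:(1,1)->W->(1,0) | ant2:(3,2)->N->(2,2)
  grid max=3 at (1,0)
Step 2: ant0:(3,0)->N->(2,0) | ant1:(1,0)->N->(0,0) | ant2:(2,2)->N->(1,2)
  grid max=2 at (1,0)
Step 3: ant0:(2,0)->N->(1,0) | ant1:(0,0)->S->(1,0) | ant2:(1,2)->N->(0,2)
  grid max=5 at (1,0)
Final grid:
  0 0 1 0
  5 0 0 0
  0 0 0 0
  1 0 0 0
Max pheromone 5 at (1,0)

Answer: (1,0)=5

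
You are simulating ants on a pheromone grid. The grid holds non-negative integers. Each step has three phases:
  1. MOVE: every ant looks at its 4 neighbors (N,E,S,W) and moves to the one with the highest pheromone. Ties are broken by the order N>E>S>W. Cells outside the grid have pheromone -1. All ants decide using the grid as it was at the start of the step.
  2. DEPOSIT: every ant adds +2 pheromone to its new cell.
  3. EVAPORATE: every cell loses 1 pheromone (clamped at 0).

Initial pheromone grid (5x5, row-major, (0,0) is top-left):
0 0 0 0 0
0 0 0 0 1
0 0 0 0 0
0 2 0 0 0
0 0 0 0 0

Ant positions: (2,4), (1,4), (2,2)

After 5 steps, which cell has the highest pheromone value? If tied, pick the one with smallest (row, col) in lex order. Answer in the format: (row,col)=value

Answer: (1,4)=8

Derivation:
Step 1: ant0:(2,4)->N->(1,4) | ant1:(1,4)->N->(0,4) | ant2:(2,2)->N->(1,2)
  grid max=2 at (1,4)
Step 2: ant0:(1,4)->N->(0,4) | ant1:(0,4)->S->(1,4) | ant2:(1,2)->N->(0,2)
  grid max=3 at (1,4)
Step 3: ant0:(0,4)->S->(1,4) | ant1:(1,4)->N->(0,4) | ant2:(0,2)->E->(0,3)
  grid max=4 at (1,4)
Step 4: ant0:(1,4)->N->(0,4) | ant1:(0,4)->S->(1,4) | ant2:(0,3)->E->(0,4)
  grid max=6 at (0,4)
Step 5: ant0:(0,4)->S->(1,4) | ant1:(1,4)->N->(0,4) | ant2:(0,4)->S->(1,4)
  grid max=8 at (1,4)
Final grid:
  0 0 0 0 7
  0 0 0 0 8
  0 0 0 0 0
  0 0 0 0 0
  0 0 0 0 0
Max pheromone 8 at (1,4)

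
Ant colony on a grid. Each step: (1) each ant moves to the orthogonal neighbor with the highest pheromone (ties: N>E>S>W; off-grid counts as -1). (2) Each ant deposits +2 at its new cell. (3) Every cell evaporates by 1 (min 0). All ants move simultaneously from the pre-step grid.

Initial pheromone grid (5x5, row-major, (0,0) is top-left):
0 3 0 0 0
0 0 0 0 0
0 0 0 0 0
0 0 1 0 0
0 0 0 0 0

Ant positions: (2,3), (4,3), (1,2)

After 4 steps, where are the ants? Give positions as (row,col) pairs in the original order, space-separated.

Step 1: ant0:(2,3)->N->(1,3) | ant1:(4,3)->N->(3,3) | ant2:(1,2)->N->(0,2)
  grid max=2 at (0,1)
Step 2: ant0:(1,3)->N->(0,3) | ant1:(3,3)->N->(2,3) | ant2:(0,2)->W->(0,1)
  grid max=3 at (0,1)
Step 3: ant0:(0,3)->E->(0,4) | ant1:(2,3)->N->(1,3) | ant2:(0,1)->E->(0,2)
  grid max=2 at (0,1)
Step 4: ant0:(0,4)->S->(1,4) | ant1:(1,3)->N->(0,3) | ant2:(0,2)->W->(0,1)
  grid max=3 at (0,1)

(1,4) (0,3) (0,1)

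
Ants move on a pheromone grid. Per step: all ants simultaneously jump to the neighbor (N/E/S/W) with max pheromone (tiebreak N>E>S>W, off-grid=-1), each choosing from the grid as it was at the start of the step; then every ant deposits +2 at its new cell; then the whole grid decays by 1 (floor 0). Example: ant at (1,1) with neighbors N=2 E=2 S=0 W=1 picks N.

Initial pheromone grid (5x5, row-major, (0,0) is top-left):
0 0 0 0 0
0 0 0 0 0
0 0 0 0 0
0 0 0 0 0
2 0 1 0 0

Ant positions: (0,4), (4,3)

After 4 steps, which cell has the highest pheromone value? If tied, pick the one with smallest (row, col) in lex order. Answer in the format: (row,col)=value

Step 1: ant0:(0,4)->S->(1,4) | ant1:(4,3)->W->(4,2)
  grid max=2 at (4,2)
Step 2: ant0:(1,4)->N->(0,4) | ant1:(4,2)->N->(3,2)
  grid max=1 at (0,4)
Step 3: ant0:(0,4)->S->(1,4) | ant1:(3,2)->S->(4,2)
  grid max=2 at (4,2)
Step 4: ant0:(1,4)->N->(0,4) | ant1:(4,2)->N->(3,2)
  grid max=1 at (0,4)
Final grid:
  0 0 0 0 1
  0 0 0 0 0
  0 0 0 0 0
  0 0 1 0 0
  0 0 1 0 0
Max pheromone 1 at (0,4)

Answer: (0,4)=1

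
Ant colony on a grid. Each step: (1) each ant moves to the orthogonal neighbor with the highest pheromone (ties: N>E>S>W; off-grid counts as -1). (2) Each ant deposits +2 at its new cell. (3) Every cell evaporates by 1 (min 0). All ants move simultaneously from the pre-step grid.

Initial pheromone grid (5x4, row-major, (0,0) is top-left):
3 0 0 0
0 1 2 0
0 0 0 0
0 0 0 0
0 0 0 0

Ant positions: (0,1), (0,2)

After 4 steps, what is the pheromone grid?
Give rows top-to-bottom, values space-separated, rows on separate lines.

After step 1: ants at (0,0),(1,2)
  4 0 0 0
  0 0 3 0
  0 0 0 0
  0 0 0 0
  0 0 0 0
After step 2: ants at (0,1),(0,2)
  3 1 1 0
  0 0 2 0
  0 0 0 0
  0 0 0 0
  0 0 0 0
After step 3: ants at (0,0),(1,2)
  4 0 0 0
  0 0 3 0
  0 0 0 0
  0 0 0 0
  0 0 0 0
After step 4: ants at (0,1),(0,2)
  3 1 1 0
  0 0 2 0
  0 0 0 0
  0 0 0 0
  0 0 0 0

3 1 1 0
0 0 2 0
0 0 0 0
0 0 0 0
0 0 0 0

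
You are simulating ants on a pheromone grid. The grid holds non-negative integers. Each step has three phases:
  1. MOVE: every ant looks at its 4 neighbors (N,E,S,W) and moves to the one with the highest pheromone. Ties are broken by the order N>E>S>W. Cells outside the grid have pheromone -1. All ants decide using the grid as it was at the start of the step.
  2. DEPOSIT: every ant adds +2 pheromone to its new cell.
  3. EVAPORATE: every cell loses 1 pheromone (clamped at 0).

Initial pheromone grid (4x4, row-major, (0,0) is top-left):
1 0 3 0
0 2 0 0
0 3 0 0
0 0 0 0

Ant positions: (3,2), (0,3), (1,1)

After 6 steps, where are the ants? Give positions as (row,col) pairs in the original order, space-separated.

Step 1: ant0:(3,2)->N->(2,2) | ant1:(0,3)->W->(0,2) | ant2:(1,1)->S->(2,1)
  grid max=4 at (0,2)
Step 2: ant0:(2,2)->W->(2,1) | ant1:(0,2)->E->(0,3) | ant2:(2,1)->N->(1,1)
  grid max=5 at (2,1)
Step 3: ant0:(2,1)->N->(1,1) | ant1:(0,3)->W->(0,2) | ant2:(1,1)->S->(2,1)
  grid max=6 at (2,1)
Step 4: ant0:(1,1)->S->(2,1) | ant1:(0,2)->E->(0,3) | ant2:(2,1)->N->(1,1)
  grid max=7 at (2,1)
Step 5: ant0:(2,1)->N->(1,1) | ant1:(0,3)->W->(0,2) | ant2:(1,1)->S->(2,1)
  grid max=8 at (2,1)
Step 6: ant0:(1,1)->S->(2,1) | ant1:(0,2)->E->(0,3) | ant2:(2,1)->N->(1,1)
  grid max=9 at (2,1)

(2,1) (0,3) (1,1)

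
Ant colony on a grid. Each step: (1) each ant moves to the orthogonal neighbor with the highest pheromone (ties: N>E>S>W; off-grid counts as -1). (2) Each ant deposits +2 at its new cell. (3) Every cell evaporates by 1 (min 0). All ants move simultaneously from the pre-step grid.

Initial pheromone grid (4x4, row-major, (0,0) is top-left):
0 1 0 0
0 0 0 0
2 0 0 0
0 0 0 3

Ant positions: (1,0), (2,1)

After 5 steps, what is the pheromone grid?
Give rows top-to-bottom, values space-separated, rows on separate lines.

After step 1: ants at (2,0),(2,0)
  0 0 0 0
  0 0 0 0
  5 0 0 0
  0 0 0 2
After step 2: ants at (1,0),(1,0)
  0 0 0 0
  3 0 0 0
  4 0 0 0
  0 0 0 1
After step 3: ants at (2,0),(2,0)
  0 0 0 0
  2 0 0 0
  7 0 0 0
  0 0 0 0
After step 4: ants at (1,0),(1,0)
  0 0 0 0
  5 0 0 0
  6 0 0 0
  0 0 0 0
After step 5: ants at (2,0),(2,0)
  0 0 0 0
  4 0 0 0
  9 0 0 0
  0 0 0 0

0 0 0 0
4 0 0 0
9 0 0 0
0 0 0 0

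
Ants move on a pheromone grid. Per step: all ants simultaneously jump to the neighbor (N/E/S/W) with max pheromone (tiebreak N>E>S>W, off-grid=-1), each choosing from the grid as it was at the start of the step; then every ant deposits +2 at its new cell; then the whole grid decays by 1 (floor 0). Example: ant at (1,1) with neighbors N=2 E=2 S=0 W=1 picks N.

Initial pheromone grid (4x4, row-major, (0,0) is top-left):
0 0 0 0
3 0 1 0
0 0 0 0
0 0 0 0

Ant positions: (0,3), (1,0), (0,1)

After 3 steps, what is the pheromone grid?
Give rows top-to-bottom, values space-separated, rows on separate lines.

After step 1: ants at (1,3),(0,0),(0,2)
  1 0 1 0
  2 0 0 1
  0 0 0 0
  0 0 0 0
After step 2: ants at (0,3),(1,0),(0,3)
  0 0 0 3
  3 0 0 0
  0 0 0 0
  0 0 0 0
After step 3: ants at (1,3),(0,0),(1,3)
  1 0 0 2
  2 0 0 3
  0 0 0 0
  0 0 0 0

1 0 0 2
2 0 0 3
0 0 0 0
0 0 0 0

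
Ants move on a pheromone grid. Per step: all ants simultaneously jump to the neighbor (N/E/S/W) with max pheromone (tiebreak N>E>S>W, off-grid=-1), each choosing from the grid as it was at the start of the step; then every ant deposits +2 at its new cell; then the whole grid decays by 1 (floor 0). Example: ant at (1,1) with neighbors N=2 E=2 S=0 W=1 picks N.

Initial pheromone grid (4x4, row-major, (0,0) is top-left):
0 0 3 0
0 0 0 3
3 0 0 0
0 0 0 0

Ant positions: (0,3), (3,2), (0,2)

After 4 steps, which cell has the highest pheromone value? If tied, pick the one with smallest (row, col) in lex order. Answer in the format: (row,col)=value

Answer: (1,3)=9

Derivation:
Step 1: ant0:(0,3)->S->(1,3) | ant1:(3,2)->N->(2,2) | ant2:(0,2)->E->(0,3)
  grid max=4 at (1,3)
Step 2: ant0:(1,3)->N->(0,3) | ant1:(2,2)->N->(1,2) | ant2:(0,3)->S->(1,3)
  grid max=5 at (1,3)
Step 3: ant0:(0,3)->S->(1,3) | ant1:(1,2)->E->(1,3) | ant2:(1,3)->N->(0,3)
  grid max=8 at (1,3)
Step 4: ant0:(1,3)->N->(0,3) | ant1:(1,3)->N->(0,3) | ant2:(0,3)->S->(1,3)
  grid max=9 at (1,3)
Final grid:
  0 0 0 6
  0 0 0 9
  0 0 0 0
  0 0 0 0
Max pheromone 9 at (1,3)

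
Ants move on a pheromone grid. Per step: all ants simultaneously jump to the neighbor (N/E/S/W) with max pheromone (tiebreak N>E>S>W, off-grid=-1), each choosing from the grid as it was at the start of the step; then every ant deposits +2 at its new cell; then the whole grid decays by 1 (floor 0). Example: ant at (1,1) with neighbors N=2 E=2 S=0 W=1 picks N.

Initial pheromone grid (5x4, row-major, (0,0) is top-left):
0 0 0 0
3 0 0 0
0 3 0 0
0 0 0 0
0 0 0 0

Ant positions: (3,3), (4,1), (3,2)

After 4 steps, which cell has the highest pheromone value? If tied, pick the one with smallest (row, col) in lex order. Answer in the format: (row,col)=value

Answer: (2,1)=9

Derivation:
Step 1: ant0:(3,3)->N->(2,3) | ant1:(4,1)->N->(3,1) | ant2:(3,2)->N->(2,2)
  grid max=2 at (1,0)
Step 2: ant0:(2,3)->W->(2,2) | ant1:(3,1)->N->(2,1) | ant2:(2,2)->W->(2,1)
  grid max=5 at (2,1)
Step 3: ant0:(2,2)->W->(2,1) | ant1:(2,1)->E->(2,2) | ant2:(2,1)->E->(2,2)
  grid max=6 at (2,1)
Step 4: ant0:(2,1)->E->(2,2) | ant1:(2,2)->W->(2,1) | ant2:(2,2)->W->(2,1)
  grid max=9 at (2,1)
Final grid:
  0 0 0 0
  0 0 0 0
  0 9 6 0
  0 0 0 0
  0 0 0 0
Max pheromone 9 at (2,1)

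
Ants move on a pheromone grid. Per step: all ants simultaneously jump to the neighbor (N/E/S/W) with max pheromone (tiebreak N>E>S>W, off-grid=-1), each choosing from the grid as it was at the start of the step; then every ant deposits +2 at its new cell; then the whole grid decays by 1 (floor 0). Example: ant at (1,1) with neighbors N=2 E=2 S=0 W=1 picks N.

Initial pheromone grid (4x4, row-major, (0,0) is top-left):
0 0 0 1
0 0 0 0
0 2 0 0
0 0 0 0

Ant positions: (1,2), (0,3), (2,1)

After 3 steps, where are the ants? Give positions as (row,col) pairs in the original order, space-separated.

Step 1: ant0:(1,2)->N->(0,2) | ant1:(0,3)->S->(1,3) | ant2:(2,1)->N->(1,1)
  grid max=1 at (0,2)
Step 2: ant0:(0,2)->E->(0,3) | ant1:(1,3)->N->(0,3) | ant2:(1,1)->S->(2,1)
  grid max=3 at (0,3)
Step 3: ant0:(0,3)->S->(1,3) | ant1:(0,3)->S->(1,3) | ant2:(2,1)->N->(1,1)
  grid max=3 at (1,3)

(1,3) (1,3) (1,1)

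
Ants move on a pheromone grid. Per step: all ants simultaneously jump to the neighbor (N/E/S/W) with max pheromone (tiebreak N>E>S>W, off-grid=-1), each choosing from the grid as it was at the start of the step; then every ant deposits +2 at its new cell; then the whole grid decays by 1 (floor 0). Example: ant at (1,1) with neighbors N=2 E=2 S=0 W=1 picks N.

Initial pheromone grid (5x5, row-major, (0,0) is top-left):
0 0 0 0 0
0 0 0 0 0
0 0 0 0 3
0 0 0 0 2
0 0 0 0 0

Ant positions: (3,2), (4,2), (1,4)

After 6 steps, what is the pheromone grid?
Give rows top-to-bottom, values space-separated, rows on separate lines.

After step 1: ants at (2,2),(3,2),(2,4)
  0 0 0 0 0
  0 0 0 0 0
  0 0 1 0 4
  0 0 1 0 1
  0 0 0 0 0
After step 2: ants at (3,2),(2,2),(3,4)
  0 0 0 0 0
  0 0 0 0 0
  0 0 2 0 3
  0 0 2 0 2
  0 0 0 0 0
After step 3: ants at (2,2),(3,2),(2,4)
  0 0 0 0 0
  0 0 0 0 0
  0 0 3 0 4
  0 0 3 0 1
  0 0 0 0 0
After step 4: ants at (3,2),(2,2),(3,4)
  0 0 0 0 0
  0 0 0 0 0
  0 0 4 0 3
  0 0 4 0 2
  0 0 0 0 0
After step 5: ants at (2,2),(3,2),(2,4)
  0 0 0 0 0
  0 0 0 0 0
  0 0 5 0 4
  0 0 5 0 1
  0 0 0 0 0
After step 6: ants at (3,2),(2,2),(3,4)
  0 0 0 0 0
  0 0 0 0 0
  0 0 6 0 3
  0 0 6 0 2
  0 0 0 0 0

0 0 0 0 0
0 0 0 0 0
0 0 6 0 3
0 0 6 0 2
0 0 0 0 0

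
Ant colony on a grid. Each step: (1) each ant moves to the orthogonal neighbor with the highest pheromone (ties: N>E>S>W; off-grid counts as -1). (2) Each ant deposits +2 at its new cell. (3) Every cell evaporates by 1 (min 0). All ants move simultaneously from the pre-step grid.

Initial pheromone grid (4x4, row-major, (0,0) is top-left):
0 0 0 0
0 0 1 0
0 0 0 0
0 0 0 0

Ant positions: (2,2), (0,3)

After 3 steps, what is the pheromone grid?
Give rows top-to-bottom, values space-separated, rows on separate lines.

After step 1: ants at (1,2),(1,3)
  0 0 0 0
  0 0 2 1
  0 0 0 0
  0 0 0 0
After step 2: ants at (1,3),(1,2)
  0 0 0 0
  0 0 3 2
  0 0 0 0
  0 0 0 0
After step 3: ants at (1,2),(1,3)
  0 0 0 0
  0 0 4 3
  0 0 0 0
  0 0 0 0

0 0 0 0
0 0 4 3
0 0 0 0
0 0 0 0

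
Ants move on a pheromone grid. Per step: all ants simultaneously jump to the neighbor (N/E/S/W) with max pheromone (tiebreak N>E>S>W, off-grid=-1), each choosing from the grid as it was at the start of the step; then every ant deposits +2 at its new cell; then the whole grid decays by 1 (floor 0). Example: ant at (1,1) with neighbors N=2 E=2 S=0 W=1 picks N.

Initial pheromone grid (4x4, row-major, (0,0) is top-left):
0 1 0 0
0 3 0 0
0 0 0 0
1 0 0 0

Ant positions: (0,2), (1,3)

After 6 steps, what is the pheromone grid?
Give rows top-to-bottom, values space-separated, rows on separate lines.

After step 1: ants at (0,1),(0,3)
  0 2 0 1
  0 2 0 0
  0 0 0 0
  0 0 0 0
After step 2: ants at (1,1),(1,3)
  0 1 0 0
  0 3 0 1
  0 0 0 0
  0 0 0 0
After step 3: ants at (0,1),(0,3)
  0 2 0 1
  0 2 0 0
  0 0 0 0
  0 0 0 0
After step 4: ants at (1,1),(1,3)
  0 1 0 0
  0 3 0 1
  0 0 0 0
  0 0 0 0
After step 5: ants at (0,1),(0,3)
  0 2 0 1
  0 2 0 0
  0 0 0 0
  0 0 0 0
After step 6: ants at (1,1),(1,3)
  0 1 0 0
  0 3 0 1
  0 0 0 0
  0 0 0 0

0 1 0 0
0 3 0 1
0 0 0 0
0 0 0 0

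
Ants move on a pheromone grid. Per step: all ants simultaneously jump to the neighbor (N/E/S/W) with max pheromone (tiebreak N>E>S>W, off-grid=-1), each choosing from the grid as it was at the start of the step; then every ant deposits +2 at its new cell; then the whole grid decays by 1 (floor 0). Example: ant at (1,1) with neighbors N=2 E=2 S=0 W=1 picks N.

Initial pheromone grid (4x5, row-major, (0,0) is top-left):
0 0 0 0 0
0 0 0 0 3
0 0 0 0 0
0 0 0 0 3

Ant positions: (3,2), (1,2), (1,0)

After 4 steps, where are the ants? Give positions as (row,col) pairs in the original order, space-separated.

Step 1: ant0:(3,2)->N->(2,2) | ant1:(1,2)->N->(0,2) | ant2:(1,0)->N->(0,0)
  grid max=2 at (1,4)
Step 2: ant0:(2,2)->N->(1,2) | ant1:(0,2)->E->(0,3) | ant2:(0,0)->E->(0,1)
  grid max=1 at (0,1)
Step 3: ant0:(1,2)->N->(0,2) | ant1:(0,3)->E->(0,4) | ant2:(0,1)->E->(0,2)
  grid max=3 at (0,2)
Step 4: ant0:(0,2)->E->(0,3) | ant1:(0,4)->S->(1,4) | ant2:(0,2)->E->(0,3)
  grid max=3 at (0,3)

(0,3) (1,4) (0,3)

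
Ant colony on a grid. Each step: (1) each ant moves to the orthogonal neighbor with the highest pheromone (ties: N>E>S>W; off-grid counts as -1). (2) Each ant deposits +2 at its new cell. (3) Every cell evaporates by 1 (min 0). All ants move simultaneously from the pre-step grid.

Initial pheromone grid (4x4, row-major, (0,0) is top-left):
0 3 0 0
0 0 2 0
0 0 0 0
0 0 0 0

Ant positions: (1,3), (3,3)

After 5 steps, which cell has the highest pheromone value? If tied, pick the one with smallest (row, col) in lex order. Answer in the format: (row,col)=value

Step 1: ant0:(1,3)->W->(1,2) | ant1:(3,3)->N->(2,3)
  grid max=3 at (1,2)
Step 2: ant0:(1,2)->N->(0,2) | ant1:(2,3)->N->(1,3)
  grid max=2 at (1,2)
Step 3: ant0:(0,2)->S->(1,2) | ant1:(1,3)->W->(1,2)
  grid max=5 at (1,2)
Step 4: ant0:(1,2)->N->(0,2) | ant1:(1,2)->N->(0,2)
  grid max=4 at (1,2)
Step 5: ant0:(0,2)->S->(1,2) | ant1:(0,2)->S->(1,2)
  grid max=7 at (1,2)
Final grid:
  0 0 2 0
  0 0 7 0
  0 0 0 0
  0 0 0 0
Max pheromone 7 at (1,2)

Answer: (1,2)=7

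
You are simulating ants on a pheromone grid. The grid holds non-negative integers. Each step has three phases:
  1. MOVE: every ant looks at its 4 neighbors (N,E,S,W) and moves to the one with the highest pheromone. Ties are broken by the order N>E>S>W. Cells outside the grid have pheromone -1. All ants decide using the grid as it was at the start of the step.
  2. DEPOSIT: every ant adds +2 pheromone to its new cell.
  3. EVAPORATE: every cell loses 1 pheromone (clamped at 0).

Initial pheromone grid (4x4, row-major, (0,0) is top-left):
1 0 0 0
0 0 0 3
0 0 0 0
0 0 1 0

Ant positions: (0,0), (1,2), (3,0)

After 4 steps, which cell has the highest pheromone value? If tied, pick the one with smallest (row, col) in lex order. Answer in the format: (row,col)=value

Answer: (1,3)=5

Derivation:
Step 1: ant0:(0,0)->E->(0,1) | ant1:(1,2)->E->(1,3) | ant2:(3,0)->N->(2,0)
  grid max=4 at (1,3)
Step 2: ant0:(0,1)->E->(0,2) | ant1:(1,3)->N->(0,3) | ant2:(2,0)->N->(1,0)
  grid max=3 at (1,3)
Step 3: ant0:(0,2)->E->(0,3) | ant1:(0,3)->S->(1,3) | ant2:(1,0)->N->(0,0)
  grid max=4 at (1,3)
Step 4: ant0:(0,3)->S->(1,3) | ant1:(1,3)->N->(0,3) | ant2:(0,0)->E->(0,1)
  grid max=5 at (1,3)
Final grid:
  0 1 0 3
  0 0 0 5
  0 0 0 0
  0 0 0 0
Max pheromone 5 at (1,3)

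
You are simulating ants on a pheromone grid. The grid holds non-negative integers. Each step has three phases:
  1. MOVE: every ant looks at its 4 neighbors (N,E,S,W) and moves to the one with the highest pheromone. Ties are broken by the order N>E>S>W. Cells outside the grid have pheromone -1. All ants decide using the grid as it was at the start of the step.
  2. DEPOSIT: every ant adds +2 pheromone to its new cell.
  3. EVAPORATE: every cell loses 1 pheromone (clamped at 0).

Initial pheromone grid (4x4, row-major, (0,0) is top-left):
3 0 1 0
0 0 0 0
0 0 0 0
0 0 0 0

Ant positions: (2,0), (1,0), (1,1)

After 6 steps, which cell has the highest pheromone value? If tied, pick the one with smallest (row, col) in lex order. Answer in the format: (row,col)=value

Answer: (0,0)=15

Derivation:
Step 1: ant0:(2,0)->N->(1,0) | ant1:(1,0)->N->(0,0) | ant2:(1,1)->N->(0,1)
  grid max=4 at (0,0)
Step 2: ant0:(1,0)->N->(0,0) | ant1:(0,0)->E->(0,1) | ant2:(0,1)->W->(0,0)
  grid max=7 at (0,0)
Step 3: ant0:(0,0)->E->(0,1) | ant1:(0,1)->W->(0,0) | ant2:(0,0)->E->(0,1)
  grid max=8 at (0,0)
Step 4: ant0:(0,1)->W->(0,0) | ant1:(0,0)->E->(0,1) | ant2:(0,1)->W->(0,0)
  grid max=11 at (0,0)
Step 5: ant0:(0,0)->E->(0,1) | ant1:(0,1)->W->(0,0) | ant2:(0,0)->E->(0,1)
  grid max=12 at (0,0)
Step 6: ant0:(0,1)->W->(0,0) | ant1:(0,0)->E->(0,1) | ant2:(0,1)->W->(0,0)
  grid max=15 at (0,0)
Final grid:
  15 10 0 0
  0 0 0 0
  0 0 0 0
  0 0 0 0
Max pheromone 15 at (0,0)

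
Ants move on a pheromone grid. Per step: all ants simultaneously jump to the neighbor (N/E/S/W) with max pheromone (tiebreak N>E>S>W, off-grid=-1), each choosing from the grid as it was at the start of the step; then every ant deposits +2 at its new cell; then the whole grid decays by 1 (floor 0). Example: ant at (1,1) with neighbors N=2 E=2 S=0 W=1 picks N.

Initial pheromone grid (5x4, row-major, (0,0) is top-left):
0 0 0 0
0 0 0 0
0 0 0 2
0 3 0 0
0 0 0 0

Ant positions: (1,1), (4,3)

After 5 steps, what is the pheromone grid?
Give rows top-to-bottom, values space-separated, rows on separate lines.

After step 1: ants at (0,1),(3,3)
  0 1 0 0
  0 0 0 0
  0 0 0 1
  0 2 0 1
  0 0 0 0
After step 2: ants at (0,2),(2,3)
  0 0 1 0
  0 0 0 0
  0 0 0 2
  0 1 0 0
  0 0 0 0
After step 3: ants at (0,3),(1,3)
  0 0 0 1
  0 0 0 1
  0 0 0 1
  0 0 0 0
  0 0 0 0
After step 4: ants at (1,3),(0,3)
  0 0 0 2
  0 0 0 2
  0 0 0 0
  0 0 0 0
  0 0 0 0
After step 5: ants at (0,3),(1,3)
  0 0 0 3
  0 0 0 3
  0 0 0 0
  0 0 0 0
  0 0 0 0

0 0 0 3
0 0 0 3
0 0 0 0
0 0 0 0
0 0 0 0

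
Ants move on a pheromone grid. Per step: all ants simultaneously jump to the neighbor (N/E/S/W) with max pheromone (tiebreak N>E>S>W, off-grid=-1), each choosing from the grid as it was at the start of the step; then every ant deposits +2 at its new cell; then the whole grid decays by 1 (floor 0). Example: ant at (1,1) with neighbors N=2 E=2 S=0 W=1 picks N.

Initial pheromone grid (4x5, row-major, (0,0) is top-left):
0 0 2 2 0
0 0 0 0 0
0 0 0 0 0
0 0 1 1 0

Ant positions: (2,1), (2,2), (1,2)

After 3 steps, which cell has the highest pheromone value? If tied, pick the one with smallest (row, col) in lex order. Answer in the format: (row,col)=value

Step 1: ant0:(2,1)->N->(1,1) | ant1:(2,2)->S->(3,2) | ant2:(1,2)->N->(0,2)
  grid max=3 at (0,2)
Step 2: ant0:(1,1)->N->(0,1) | ant1:(3,2)->N->(2,2) | ant2:(0,2)->E->(0,3)
  grid max=2 at (0,2)
Step 3: ant0:(0,1)->E->(0,2) | ant1:(2,2)->S->(3,2) | ant2:(0,3)->W->(0,2)
  grid max=5 at (0,2)
Final grid:
  0 0 5 1 0
  0 0 0 0 0
  0 0 0 0 0
  0 0 2 0 0
Max pheromone 5 at (0,2)

Answer: (0,2)=5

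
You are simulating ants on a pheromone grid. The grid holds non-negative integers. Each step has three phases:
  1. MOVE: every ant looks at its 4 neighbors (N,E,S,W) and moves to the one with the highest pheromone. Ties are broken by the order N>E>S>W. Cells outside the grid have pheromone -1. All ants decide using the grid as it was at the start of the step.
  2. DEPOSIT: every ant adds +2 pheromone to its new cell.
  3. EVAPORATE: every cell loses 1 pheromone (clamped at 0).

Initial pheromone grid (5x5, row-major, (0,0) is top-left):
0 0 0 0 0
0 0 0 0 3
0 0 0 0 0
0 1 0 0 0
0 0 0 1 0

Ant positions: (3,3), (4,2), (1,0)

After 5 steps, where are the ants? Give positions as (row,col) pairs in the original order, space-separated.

Step 1: ant0:(3,3)->S->(4,3) | ant1:(4,2)->E->(4,3) | ant2:(1,0)->N->(0,0)
  grid max=4 at (4,3)
Step 2: ant0:(4,3)->N->(3,3) | ant1:(4,3)->N->(3,3) | ant2:(0,0)->E->(0,1)
  grid max=3 at (3,3)
Step 3: ant0:(3,3)->S->(4,3) | ant1:(3,3)->S->(4,3) | ant2:(0,1)->E->(0,2)
  grid max=6 at (4,3)
Step 4: ant0:(4,3)->N->(3,3) | ant1:(4,3)->N->(3,3) | ant2:(0,2)->E->(0,3)
  grid max=5 at (3,3)
Step 5: ant0:(3,3)->S->(4,3) | ant1:(3,3)->S->(4,3) | ant2:(0,3)->E->(0,4)
  grid max=8 at (4,3)

(4,3) (4,3) (0,4)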